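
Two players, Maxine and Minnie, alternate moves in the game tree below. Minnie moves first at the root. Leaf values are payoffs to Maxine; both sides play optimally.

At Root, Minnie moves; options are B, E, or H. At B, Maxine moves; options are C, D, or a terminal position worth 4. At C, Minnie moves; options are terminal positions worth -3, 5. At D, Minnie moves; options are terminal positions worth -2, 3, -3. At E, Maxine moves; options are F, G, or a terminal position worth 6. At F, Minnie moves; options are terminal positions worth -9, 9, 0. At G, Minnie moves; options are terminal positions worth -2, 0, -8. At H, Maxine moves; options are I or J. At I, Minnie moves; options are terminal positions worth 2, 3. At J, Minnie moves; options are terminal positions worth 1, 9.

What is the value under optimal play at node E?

6

F: min(-9, 9, 0) = -9
G: min(-2, 0, -8) = -8
E: max(-9, -8, 6) = 6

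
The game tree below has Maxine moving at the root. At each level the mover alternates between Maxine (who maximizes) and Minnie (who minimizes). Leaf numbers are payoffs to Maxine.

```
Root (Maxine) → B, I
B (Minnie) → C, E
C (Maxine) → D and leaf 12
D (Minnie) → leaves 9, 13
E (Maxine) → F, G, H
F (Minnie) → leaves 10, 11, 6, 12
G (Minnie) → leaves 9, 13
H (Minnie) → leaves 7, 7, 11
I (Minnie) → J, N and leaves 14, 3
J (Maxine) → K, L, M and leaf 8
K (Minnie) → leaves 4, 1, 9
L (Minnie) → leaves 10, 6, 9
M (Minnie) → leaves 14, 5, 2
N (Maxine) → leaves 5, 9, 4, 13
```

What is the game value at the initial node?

9

D (Minnie): min(9, 13) = 9
C (Maxine): max(9, 12) = 12
F (Minnie): min(10, 11, 6, 12) = 6
G (Minnie): min(9, 13) = 9
H (Minnie): min(7, 7, 11) = 7
E (Maxine): max(6, 9, 7) = 9
B (Minnie): min(12, 9) = 9
K (Minnie): min(4, 1, 9) = 1
L (Minnie): min(10, 6, 9) = 6
M (Minnie): min(14, 5, 2) = 2
J (Maxine): max(1, 6, 2, 8) = 8
N (Maxine): max(5, 9, 4, 13) = 13
I (Minnie): min(8, 13, 14, 3) = 3
Root (Maxine): max(9, 3) = 9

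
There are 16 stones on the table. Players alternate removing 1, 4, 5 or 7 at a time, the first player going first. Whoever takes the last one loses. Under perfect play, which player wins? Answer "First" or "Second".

First

W/L table (W = player to move can force a win):
i:   0  1  2  3  4  5  6  7  8  9 10 11 12 13 14 15 16
     W  L  W  L  W  W  W  W  W  L  W  L  W  W  W  W  W
Position 16 is W, so the first player wins.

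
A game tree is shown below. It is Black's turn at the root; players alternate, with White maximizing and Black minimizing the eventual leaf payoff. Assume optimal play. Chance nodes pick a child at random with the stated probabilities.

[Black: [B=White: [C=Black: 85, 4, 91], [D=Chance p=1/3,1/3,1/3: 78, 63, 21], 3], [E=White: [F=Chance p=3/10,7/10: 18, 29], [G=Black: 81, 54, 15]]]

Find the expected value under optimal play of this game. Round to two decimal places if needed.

C (Black): min(85, 4, 91) = 4
D (Chance): 1/3·78 + 1/3·63 + 1/3·21 = 54
B (White): max(4, 54, 3) = 54
F (Chance): 3/10·18 + 7/10·29 = 25.7
G (Black): min(81, 54, 15) = 15
E (White): max(25.7, 15) = 25.7
Root (Black): min(54, 25.7) = 25.7

25.7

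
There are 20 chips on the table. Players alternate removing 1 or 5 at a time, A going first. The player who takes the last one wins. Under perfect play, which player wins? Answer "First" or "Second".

W/L table (W = player to move can force a win):
i:   0  1  2  3  4  5  6  7  8  9 10 11 12 13 14 15 16 17 18 19 20
     L  W  L  W  L  W  L  W  L  W  L  W  L  W  L  W  L  W  L  W  L
Position 20 is L, so the second player wins.

Second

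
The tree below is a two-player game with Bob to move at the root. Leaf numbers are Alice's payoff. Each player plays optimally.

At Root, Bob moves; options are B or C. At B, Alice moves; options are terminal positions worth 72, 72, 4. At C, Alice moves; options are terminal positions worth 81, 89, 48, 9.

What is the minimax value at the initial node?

B (Alice): max(72, 72, 4) = 72
C (Alice): max(81, 89, 48, 9) = 89
Root (Bob): min(72, 89) = 72

72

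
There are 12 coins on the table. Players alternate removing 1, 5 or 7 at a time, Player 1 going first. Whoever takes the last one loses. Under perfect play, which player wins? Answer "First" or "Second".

First

W/L table (W = player to move can force a win):
i:   0  1  2  3  4  5  6  7  8  9 10 11 12
     W  L  W  L  W  L  W  L  W  L  W  L  W
Position 12 is W, so the first player wins.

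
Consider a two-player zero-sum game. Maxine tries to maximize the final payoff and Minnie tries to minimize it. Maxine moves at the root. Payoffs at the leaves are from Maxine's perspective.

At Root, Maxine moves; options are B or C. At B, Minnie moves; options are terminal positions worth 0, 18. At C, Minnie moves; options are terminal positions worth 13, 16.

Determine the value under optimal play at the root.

B (Minnie): min(0, 18) = 0
C (Minnie): min(13, 16) = 13
Root (Maxine): max(0, 13) = 13

13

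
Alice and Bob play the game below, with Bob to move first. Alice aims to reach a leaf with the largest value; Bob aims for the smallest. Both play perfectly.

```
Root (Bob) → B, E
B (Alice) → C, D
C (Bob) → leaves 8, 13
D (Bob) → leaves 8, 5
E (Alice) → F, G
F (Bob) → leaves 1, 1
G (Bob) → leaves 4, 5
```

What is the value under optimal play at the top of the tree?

4

C (Bob): min(8, 13) = 8
D (Bob): min(8, 5) = 5
B (Alice): max(8, 5) = 8
F (Bob): min(1, 1) = 1
G (Bob): min(4, 5) = 4
E (Alice): max(1, 4) = 4
Root (Bob): min(8, 4) = 4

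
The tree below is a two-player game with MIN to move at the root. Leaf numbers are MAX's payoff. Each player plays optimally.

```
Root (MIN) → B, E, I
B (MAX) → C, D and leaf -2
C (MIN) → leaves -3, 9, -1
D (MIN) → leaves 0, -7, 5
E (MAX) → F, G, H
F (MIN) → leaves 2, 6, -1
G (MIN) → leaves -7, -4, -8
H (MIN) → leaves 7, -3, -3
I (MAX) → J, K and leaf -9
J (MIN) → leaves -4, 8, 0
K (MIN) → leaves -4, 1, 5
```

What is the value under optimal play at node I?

J: min(-4, 8, 0) = -4
K: min(-4, 1, 5) = -4
I: max(-4, -4, -9) = -4

-4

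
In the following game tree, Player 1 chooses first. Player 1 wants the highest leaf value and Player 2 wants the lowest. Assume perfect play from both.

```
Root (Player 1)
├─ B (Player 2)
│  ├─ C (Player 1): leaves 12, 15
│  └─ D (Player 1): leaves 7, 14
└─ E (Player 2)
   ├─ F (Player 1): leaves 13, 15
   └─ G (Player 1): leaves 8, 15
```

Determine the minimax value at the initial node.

15

C (Player 1): max(12, 15) = 15
D (Player 1): max(7, 14) = 14
B (Player 2): min(15, 14) = 14
F (Player 1): max(13, 15) = 15
G (Player 1): max(8, 15) = 15
E (Player 2): min(15, 15) = 15
Root (Player 1): max(14, 15) = 15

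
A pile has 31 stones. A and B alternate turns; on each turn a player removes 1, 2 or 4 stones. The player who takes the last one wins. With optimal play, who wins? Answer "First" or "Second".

First

Positions where the player to move wins (W) vs loses (L):
i:   0  1  2  3  4  5  6  7  8  9 10 11 12 13 14 15 16 17 18 19 20 21 22 23 24 25 26 27 28 29 30 31
     L  W  W  L  W  W  L  W  W  L  W  W  L  W  W  L  W  W  L  W  W  L  W  W  L  W  W  L  W  W  L  W
Position 31 is W, so the first player wins.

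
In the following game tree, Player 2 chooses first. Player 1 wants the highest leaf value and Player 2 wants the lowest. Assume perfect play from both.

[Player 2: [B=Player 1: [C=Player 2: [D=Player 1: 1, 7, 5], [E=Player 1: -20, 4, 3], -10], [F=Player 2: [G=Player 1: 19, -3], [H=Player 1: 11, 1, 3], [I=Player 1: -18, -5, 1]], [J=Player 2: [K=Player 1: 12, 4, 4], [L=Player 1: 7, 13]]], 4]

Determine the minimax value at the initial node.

D (Player 1): max(1, 7, 5) = 7
E (Player 1): max(-20, 4, 3) = 4
C (Player 2): min(7, 4, -10) = -10
G (Player 1): max(19, -3) = 19
H (Player 1): max(11, 1, 3) = 11
I (Player 1): max(-18, -5, 1) = 1
F (Player 2): min(19, 11, 1) = 1
K (Player 1): max(12, 4, 4) = 12
L (Player 1): max(7, 13) = 13
J (Player 2): min(12, 13) = 12
B (Player 1): max(-10, 1, 12) = 12
Root (Player 2): min(12, 4) = 4

4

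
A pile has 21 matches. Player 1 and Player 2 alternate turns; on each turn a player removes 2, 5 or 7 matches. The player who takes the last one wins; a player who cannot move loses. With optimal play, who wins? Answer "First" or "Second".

First

Positions where the player to move wins (W) vs loses (L):
i:   0  1  2  3  4  5  6  7  8  9 10 11 12 13 14 15 16 17 18 19 20 21
     L  L  W  W  L  W  W  W  W  W  L  W  W  L  L  W  W  W  W  W  W  W
Position 21 is W, so the first player wins.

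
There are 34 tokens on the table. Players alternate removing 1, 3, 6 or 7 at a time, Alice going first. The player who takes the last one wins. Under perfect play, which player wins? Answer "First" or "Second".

Mark each pile size as W (mover wins) or L (mover loses):
i:   0  1  2  3  4  5  6  7  8  9 10 11 12 13 14 15 16 17 18 19 20 21 22 23 24 25 26 27 28 29 30 31 32 33 34
     L  W  L  W  L  W  W  W  W  W  W  W  L  W  L  W  L  W  W  W  W  W  W  W  L  W  L  W  L  W  W  W  W  W  W
Position 34 is W, so the first player wins.

First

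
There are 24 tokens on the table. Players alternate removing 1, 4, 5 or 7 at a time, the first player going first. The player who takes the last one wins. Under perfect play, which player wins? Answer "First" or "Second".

Second

Mark each pile size as W (mover wins) or L (mover loses):
i:   0  1  2  3  4  5  6  7  8  9 10 11 12 13 14 15 16 17 18 19 20 21 22 23 24
     L  W  L  W  W  W  W  W  L  W  L  W  W  W  W  W  L  W  L  W  W  W  W  W  L
Position 24 is L, so the second player wins.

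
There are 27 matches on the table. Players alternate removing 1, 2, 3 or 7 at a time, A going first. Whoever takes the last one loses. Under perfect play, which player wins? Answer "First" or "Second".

Positions where the player to move wins (W) vs loses (L):
i:   0  1  2  3  4  5  6  7  8  9 10 11 12 13 14 15 16 17 18 19 20 21 22 23 24 25 26 27
     W  L  W  W  W  L  W  W  W  L  W  W  W  L  W  W  W  L  W  W  W  L  W  W  W  L  W  W
Position 27 is W, so the first player wins.

First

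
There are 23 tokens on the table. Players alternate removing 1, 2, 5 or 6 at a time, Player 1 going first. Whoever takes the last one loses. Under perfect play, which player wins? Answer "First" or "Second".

W/L table (W = player to move can force a win):
i:   0  1  2  3  4  5  6  7  8  9 10 11 12 13 14 15 16 17 18 19 20 21 22 23
     W  L  W  W  L  W  W  W  L  W  W  L  W  W  W  L  W  W  L  W  W  W  L  W
Position 23 is W, so the first player wins.

First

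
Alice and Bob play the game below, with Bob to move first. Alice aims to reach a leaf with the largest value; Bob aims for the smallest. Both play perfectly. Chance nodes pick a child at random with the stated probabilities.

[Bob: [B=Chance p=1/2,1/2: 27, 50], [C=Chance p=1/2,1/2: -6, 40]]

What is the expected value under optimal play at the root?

B (Chance): 1/2·27 + 1/2·50 = 38.5
C (Chance): 1/2·-6 + 1/2·40 = 17
Root (Bob): min(38.5, 17) = 17

17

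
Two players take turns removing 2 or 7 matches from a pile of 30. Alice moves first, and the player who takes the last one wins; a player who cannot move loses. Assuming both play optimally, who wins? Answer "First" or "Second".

Positions where the player to move wins (W) vs loses (L):
i:   0  1  2  3  4  5  6  7  8  9 10 11 12 13 14 15 16 17 18 19 20 21 22 23 24 25 26 27 28 29 30
     L  L  W  W  L  L  W  W  W  L  L  W  W  L  L  W  W  W  L  L  W  W  L  L  W  W  W  L  L  W  W
Position 30 is W, so the first player wins.

First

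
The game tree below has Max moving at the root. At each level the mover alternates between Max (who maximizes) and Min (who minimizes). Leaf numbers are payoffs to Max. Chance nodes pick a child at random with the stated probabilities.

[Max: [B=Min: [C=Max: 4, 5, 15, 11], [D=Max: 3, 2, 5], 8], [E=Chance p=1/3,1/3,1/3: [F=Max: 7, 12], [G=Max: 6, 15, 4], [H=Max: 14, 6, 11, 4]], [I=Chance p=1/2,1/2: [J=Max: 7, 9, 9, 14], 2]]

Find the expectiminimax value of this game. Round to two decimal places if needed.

13.67

C (Max): max(4, 5, 15, 11) = 15
D (Max): max(3, 2, 5) = 5
B (Min): min(15, 5, 8) = 5
F (Max): max(7, 12) = 12
G (Max): max(6, 15, 4) = 15
H (Max): max(14, 6, 11, 4) = 14
E (Chance): 1/3·12 + 1/3·15 + 1/3·14 = 13.67
J (Max): max(7, 9, 9, 14) = 14
I (Chance): 1/2·14 + 1/2·2 = 8
Root (Max): max(5, 13.67, 8) = 13.67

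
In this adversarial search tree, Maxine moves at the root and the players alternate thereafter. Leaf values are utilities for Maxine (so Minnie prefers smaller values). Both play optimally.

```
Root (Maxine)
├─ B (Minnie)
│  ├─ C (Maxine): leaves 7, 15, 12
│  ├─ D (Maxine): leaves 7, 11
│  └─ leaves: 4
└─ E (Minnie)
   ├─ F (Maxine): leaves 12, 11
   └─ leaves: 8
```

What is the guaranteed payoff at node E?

F: max(12, 11) = 12
E: min(12, 8) = 8

8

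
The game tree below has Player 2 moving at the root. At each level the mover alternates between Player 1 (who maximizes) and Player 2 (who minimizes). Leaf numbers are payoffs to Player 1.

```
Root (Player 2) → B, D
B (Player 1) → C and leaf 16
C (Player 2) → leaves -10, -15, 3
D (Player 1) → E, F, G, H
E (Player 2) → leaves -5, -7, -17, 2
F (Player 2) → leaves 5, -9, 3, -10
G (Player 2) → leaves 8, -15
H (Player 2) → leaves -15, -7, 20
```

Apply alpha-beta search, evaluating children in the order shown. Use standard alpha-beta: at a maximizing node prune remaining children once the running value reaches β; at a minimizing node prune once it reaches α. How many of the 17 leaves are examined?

15

C [α=-∞,β=+∞]: v=-15
B [α=-∞,β=+∞]: v=16
E [α=-∞,β=16]: v=-17
F [α=-17,β=16]: v=-10
G [α=-10,β=16]: v=-15
H [α=-10,β=16]: v=-15 after child 1 ≤ α → α-cutoff, skip 2
D [α=-∞,β=16]: v=-10
Root [α=-∞,β=+∞]: v=-10
Leaves evaluated: 15 of 17.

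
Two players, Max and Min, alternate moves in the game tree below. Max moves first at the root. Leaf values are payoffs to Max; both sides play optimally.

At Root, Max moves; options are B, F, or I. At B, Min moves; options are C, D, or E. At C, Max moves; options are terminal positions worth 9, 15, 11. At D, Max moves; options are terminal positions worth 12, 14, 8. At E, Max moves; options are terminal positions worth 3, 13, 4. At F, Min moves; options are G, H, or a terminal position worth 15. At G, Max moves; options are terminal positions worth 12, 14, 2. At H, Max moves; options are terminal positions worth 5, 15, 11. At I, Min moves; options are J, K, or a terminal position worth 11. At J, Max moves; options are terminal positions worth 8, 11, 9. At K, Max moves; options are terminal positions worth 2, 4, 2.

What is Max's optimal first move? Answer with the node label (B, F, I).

F

C (Max): max(9, 15, 11) = 15
D (Max): max(12, 14, 8) = 14
E (Max): max(3, 13, 4) = 13
B (Min): min(15, 14, 13) = 13
G (Max): max(12, 14, 2) = 14
H (Max): max(5, 15, 11) = 15
F (Min): min(14, 15, 15) = 14
J (Max): max(8, 11, 9) = 11
K (Max): max(2, 4, 2) = 4
I (Min): min(11, 4, 11) = 4
Root (Max): max(13, 14, 4) = 14
Max picks the child with the highest value: F (value 14).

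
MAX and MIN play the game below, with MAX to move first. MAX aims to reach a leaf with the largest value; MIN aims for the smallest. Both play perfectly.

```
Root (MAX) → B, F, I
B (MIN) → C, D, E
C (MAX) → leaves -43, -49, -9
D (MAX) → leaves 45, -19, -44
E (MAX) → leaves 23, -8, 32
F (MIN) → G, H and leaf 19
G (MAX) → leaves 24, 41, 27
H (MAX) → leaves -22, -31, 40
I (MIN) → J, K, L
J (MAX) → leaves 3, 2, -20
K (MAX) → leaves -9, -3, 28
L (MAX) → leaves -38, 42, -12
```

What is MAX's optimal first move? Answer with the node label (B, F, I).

F

C (MAX): max(-43, -49, -9) = -9
D (MAX): max(45, -19, -44) = 45
E (MAX): max(23, -8, 32) = 32
B (MIN): min(-9, 45, 32) = -9
G (MAX): max(24, 41, 27) = 41
H (MAX): max(-22, -31, 40) = 40
F (MIN): min(41, 40, 19) = 19
J (MAX): max(3, 2, -20) = 3
K (MAX): max(-9, -3, 28) = 28
L (MAX): max(-38, 42, -12) = 42
I (MIN): min(3, 28, 42) = 3
Root (MAX): max(-9, 19, 3) = 19
MAX picks the child with the highest value: F (value 19).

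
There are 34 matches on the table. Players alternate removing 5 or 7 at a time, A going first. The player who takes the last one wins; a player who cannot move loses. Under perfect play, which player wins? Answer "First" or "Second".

Compute winning (W) and losing (L) positions by backward induction:
i:   0  1  2  3  4  5  6  7  8  9 10 11 12 13 14 15 16 17 18 19 20 21 22 23 24 25 26 27 28 29 30 31 32 33 34
     L  L  L  L  L  W  W  W  W  W  W  W  L  L  L  L  L  W  W  W  W  W  W  W  L  L  L  L  L  W  W  W  W  W  W
Position 34 is W, so the first player wins.

First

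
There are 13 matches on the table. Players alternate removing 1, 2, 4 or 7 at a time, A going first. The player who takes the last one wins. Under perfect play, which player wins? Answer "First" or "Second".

First

W/L table (W = player to move can force a win):
i:   0  1  2  3  4  5  6  7  8  9 10 11 12 13
     L  W  W  L  W  W  L  W  W  L  W  W  L  W
Position 13 is W, so the first player wins.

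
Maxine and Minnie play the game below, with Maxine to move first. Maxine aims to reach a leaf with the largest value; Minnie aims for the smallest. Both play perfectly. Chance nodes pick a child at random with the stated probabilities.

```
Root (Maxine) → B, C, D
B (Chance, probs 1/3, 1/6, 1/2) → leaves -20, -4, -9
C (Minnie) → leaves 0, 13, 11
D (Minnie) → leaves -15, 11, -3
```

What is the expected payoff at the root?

B (Chance): 1/3·-20 + 1/6·-4 + 1/2·-9 = -11.83
C (Minnie): min(0, 13, 11) = 0
D (Minnie): min(-15, 11, -3) = -15
Root (Maxine): max(-11.83, 0, -15) = 0

0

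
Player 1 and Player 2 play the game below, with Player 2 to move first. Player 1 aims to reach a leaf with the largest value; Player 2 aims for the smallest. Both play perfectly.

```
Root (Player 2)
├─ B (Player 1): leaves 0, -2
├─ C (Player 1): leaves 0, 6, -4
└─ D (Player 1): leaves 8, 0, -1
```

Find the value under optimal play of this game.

0

B (Player 1): max(0, -2) = 0
C (Player 1): max(0, 6, -4) = 6
D (Player 1): max(8, 0, -1) = 8
Root (Player 2): min(0, 6, 8) = 0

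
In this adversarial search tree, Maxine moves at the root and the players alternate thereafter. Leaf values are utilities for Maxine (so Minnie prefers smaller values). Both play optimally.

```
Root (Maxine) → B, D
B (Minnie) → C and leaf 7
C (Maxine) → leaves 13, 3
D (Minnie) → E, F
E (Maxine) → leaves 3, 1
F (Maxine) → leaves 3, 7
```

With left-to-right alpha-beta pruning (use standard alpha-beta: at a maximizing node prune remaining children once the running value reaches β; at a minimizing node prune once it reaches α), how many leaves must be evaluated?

5

C [α=-∞,β=+∞]: v=13
B [α=-∞,β=+∞]: v=7
E [α=7,β=+∞]: v=3
D [α=7,β=+∞]: v=3 after child 1 ≤ α → α-cutoff, skip 1
Root [α=-∞,β=+∞]: v=7
Leaves evaluated: 5 of 7.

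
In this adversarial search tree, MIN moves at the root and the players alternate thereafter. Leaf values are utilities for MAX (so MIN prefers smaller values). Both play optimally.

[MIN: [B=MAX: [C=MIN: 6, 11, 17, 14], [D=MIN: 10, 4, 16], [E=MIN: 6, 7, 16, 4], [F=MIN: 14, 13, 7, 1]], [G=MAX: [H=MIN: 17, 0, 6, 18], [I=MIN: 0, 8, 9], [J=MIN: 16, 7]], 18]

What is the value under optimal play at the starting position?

C (MIN): min(6, 11, 17, 14) = 6
D (MIN): min(10, 4, 16) = 4
E (MIN): min(6, 7, 16, 4) = 4
F (MIN): min(14, 13, 7, 1) = 1
B (MAX): max(6, 4, 4, 1) = 6
H (MIN): min(17, 0, 6, 18) = 0
I (MIN): min(0, 8, 9) = 0
J (MIN): min(16, 7) = 7
G (MAX): max(0, 0, 7) = 7
Root (MIN): min(6, 7, 18) = 6

6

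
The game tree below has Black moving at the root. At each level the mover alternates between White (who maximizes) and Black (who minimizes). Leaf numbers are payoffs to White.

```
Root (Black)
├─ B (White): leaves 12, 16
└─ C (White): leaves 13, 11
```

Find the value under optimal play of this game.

13

B (White): max(12, 16) = 16
C (White): max(13, 11) = 13
Root (Black): min(16, 13) = 13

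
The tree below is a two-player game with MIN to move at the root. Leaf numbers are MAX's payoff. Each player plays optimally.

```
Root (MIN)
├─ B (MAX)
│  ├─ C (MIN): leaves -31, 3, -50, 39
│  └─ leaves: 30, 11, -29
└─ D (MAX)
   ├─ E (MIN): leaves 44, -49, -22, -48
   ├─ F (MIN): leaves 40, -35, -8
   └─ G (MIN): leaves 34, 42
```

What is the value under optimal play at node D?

34

E: min(44, -49, -22, -48) = -49
F: min(40, -35, -8) = -35
G: min(34, 42) = 34
D: max(-49, -35, 34) = 34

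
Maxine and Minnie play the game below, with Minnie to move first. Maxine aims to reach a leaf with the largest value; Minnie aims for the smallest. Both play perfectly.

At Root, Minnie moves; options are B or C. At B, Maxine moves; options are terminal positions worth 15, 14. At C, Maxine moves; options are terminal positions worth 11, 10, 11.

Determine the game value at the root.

11

B (Maxine): max(15, 14) = 15
C (Maxine): max(11, 10, 11) = 11
Root (Minnie): min(15, 11) = 11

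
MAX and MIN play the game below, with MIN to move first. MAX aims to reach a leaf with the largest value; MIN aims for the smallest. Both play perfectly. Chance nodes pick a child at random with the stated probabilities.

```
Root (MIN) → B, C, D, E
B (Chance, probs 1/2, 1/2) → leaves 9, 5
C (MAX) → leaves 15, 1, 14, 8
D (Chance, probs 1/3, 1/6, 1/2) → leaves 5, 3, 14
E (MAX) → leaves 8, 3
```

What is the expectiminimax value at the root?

B (Chance): 1/2·9 + 1/2·5 = 7
C (MAX): max(15, 1, 14, 8) = 15
D (Chance): 1/3·5 + 1/6·3 + 1/2·14 = 9.17
E (MAX): max(8, 3) = 8
Root (MIN): min(7, 15, 9.17, 8) = 7

7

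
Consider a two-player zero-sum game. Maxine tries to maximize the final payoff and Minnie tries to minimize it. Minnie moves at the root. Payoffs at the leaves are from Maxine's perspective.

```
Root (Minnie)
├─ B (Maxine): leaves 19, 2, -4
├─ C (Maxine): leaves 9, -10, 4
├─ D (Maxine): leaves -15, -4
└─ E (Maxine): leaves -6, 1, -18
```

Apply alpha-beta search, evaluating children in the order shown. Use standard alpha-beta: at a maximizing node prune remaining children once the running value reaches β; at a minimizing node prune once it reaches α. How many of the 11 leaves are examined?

B [α=-∞,β=+∞]: v=19
C [α=-∞,β=19]: v=9
D [α=-∞,β=9]: v=-4
E [α=-∞,β=-4]: v=1 after child 2 ≥ β → β-cutoff, skip 1
Root [α=-∞,β=+∞]: v=-4
Leaves evaluated: 10 of 11.

10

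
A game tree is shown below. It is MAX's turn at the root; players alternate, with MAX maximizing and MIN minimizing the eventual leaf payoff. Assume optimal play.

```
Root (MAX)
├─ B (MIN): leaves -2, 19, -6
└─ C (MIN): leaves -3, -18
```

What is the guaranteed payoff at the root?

B (MIN): min(-2, 19, -6) = -6
C (MIN): min(-3, -18) = -18
Root (MAX): max(-6, -18) = -6

-6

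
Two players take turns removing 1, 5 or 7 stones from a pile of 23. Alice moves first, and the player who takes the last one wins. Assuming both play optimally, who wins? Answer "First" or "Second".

W/L table (W = player to move can force a win):
i:   0  1  2  3  4  5  6  7  8  9 10 11 12 13 14 15 16 17 18 19 20 21 22 23
     L  W  L  W  L  W  L  W  L  W  L  W  L  W  L  W  L  W  L  W  L  W  L  W
Position 23 is W, so the first player wins.

First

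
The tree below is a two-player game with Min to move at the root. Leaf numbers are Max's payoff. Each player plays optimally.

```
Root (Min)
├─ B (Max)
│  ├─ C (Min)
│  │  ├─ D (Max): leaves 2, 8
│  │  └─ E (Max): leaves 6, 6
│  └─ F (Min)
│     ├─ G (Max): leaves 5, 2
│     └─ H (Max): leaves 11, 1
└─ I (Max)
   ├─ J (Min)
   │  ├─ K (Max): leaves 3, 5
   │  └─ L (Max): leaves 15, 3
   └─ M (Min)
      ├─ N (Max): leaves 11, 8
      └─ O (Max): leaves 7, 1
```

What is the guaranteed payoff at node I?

7

K: max(3, 5) = 5
L: max(15, 3) = 15
J: min(5, 15) = 5
N: max(11, 8) = 11
O: max(7, 1) = 7
M: min(11, 7) = 7
I: max(5, 7) = 7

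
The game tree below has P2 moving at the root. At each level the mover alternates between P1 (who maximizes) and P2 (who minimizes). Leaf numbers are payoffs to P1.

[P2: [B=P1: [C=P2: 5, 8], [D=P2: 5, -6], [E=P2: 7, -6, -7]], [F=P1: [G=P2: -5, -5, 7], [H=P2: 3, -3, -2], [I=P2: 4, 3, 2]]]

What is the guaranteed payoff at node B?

5

C: min(5, 8) = 5
D: min(5, -6) = -6
E: min(7, -6, -7) = -7
B: max(5, -6, -7) = 5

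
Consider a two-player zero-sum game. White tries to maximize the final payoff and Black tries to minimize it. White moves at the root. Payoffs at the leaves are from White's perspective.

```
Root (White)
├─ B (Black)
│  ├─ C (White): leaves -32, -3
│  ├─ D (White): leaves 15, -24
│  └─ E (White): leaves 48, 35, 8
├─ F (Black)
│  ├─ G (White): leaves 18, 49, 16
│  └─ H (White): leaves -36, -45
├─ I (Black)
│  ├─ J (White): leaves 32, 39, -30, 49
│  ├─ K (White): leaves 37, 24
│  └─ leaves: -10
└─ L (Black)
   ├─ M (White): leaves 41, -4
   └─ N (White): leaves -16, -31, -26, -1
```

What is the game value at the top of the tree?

-1

C (White): max(-32, -3) = -3
D (White): max(15, -24) = 15
E (White): max(48, 35, 8) = 48
B (Black): min(-3, 15, 48) = -3
G (White): max(18, 49, 16) = 49
H (White): max(-36, -45) = -36
F (Black): min(49, -36) = -36
J (White): max(32, 39, -30, 49) = 49
K (White): max(37, 24) = 37
I (Black): min(49, 37, -10) = -10
M (White): max(41, -4) = 41
N (White): max(-16, -31, -26, -1) = -1
L (Black): min(41, -1) = -1
Root (White): max(-3, -36, -10, -1) = -1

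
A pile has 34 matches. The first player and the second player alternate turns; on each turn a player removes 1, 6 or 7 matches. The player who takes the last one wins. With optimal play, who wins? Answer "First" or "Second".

W/L table (W = player to move can force a win):
i:   0  1  2  3  4  5  6  7  8  9 10 11 12 13 14 15 16 17 18 19 20 21 22 23 24 25 26 27 28 29 30 31 32 33 34
     L  W  L  W  L  W  W  W  W  W  W  W  L  W  L  W  L  W  W  W  W  W  W  W  L  W  L  W  L  W  W  W  W  W  W
Position 34 is W, so the first player wins.

First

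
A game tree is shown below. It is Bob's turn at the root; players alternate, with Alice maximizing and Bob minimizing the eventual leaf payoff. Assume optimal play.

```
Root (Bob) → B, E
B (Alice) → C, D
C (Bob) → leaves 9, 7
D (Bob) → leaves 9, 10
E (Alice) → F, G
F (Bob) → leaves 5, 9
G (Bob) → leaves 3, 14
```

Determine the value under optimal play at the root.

5

C (Bob): min(9, 7) = 7
D (Bob): min(9, 10) = 9
B (Alice): max(7, 9) = 9
F (Bob): min(5, 9) = 5
G (Bob): min(3, 14) = 3
E (Alice): max(5, 3) = 5
Root (Bob): min(9, 5) = 5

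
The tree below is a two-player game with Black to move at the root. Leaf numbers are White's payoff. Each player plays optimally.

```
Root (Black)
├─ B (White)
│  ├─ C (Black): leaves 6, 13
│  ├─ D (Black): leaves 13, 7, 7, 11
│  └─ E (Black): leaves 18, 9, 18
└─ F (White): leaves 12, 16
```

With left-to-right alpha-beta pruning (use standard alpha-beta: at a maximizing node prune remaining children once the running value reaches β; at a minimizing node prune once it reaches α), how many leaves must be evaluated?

10

C [α=-∞,β=+∞]: v=6
D [α=6,β=+∞]: v=7
E [α=7,β=+∞]: v=9
B [α=-∞,β=+∞]: v=9
F [α=-∞,β=9]: v=12 after child 1 ≥ β → β-cutoff, skip 1
Root [α=-∞,β=+∞]: v=9
Leaves evaluated: 10 of 11.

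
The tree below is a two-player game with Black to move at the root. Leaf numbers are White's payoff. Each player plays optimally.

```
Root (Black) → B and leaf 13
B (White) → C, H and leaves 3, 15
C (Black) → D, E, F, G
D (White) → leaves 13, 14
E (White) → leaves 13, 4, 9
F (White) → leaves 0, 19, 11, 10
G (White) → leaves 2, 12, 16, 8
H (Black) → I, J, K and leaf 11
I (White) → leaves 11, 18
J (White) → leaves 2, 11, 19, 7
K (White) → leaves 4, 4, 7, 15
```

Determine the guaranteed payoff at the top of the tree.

13

D (White): max(13, 14) = 14
E (White): max(13, 4, 9) = 13
F (White): max(0, 19, 11, 10) = 19
G (White): max(2, 12, 16, 8) = 16
C (Black): min(14, 13, 19, 16) = 13
I (White): max(11, 18) = 18
J (White): max(2, 11, 19, 7) = 19
K (White): max(4, 4, 7, 15) = 15
H (Black): min(18, 19, 15, 11) = 11
B (White): max(13, 11, 3, 15) = 15
Root (Black): min(15, 13) = 13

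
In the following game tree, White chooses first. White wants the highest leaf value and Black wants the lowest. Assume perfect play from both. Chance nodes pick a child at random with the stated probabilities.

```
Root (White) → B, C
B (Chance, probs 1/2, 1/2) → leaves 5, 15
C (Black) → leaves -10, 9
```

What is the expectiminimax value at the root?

10

B (Chance): 1/2·5 + 1/2·15 = 10
C (Black): min(-10, 9) = -10
Root (White): max(10, -10) = 10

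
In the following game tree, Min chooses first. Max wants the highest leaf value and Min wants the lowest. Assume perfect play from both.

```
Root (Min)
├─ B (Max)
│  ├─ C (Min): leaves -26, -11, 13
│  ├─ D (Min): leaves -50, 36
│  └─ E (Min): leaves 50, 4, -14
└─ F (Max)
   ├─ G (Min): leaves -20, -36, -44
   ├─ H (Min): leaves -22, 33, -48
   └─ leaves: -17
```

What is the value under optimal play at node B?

C: min(-26, -11, 13) = -26
D: min(-50, 36) = -50
E: min(50, 4, -14) = -14
B: max(-26, -50, -14) = -14

-14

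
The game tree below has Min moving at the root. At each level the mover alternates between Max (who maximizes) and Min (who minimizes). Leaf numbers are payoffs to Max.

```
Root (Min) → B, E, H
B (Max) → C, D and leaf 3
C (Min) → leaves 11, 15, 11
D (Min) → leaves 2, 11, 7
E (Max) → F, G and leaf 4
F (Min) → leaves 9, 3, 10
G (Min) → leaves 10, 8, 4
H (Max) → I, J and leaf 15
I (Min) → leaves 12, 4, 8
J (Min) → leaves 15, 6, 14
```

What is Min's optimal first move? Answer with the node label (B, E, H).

E

C (Min): min(11, 15, 11) = 11
D (Min): min(2, 11, 7) = 2
B (Max): max(11, 2, 3) = 11
F (Min): min(9, 3, 10) = 3
G (Min): min(10, 8, 4) = 4
E (Max): max(3, 4, 4) = 4
I (Min): min(12, 4, 8) = 4
J (Min): min(15, 6, 14) = 6
H (Max): max(4, 6, 15) = 15
Root (Min): min(11, 4, 15) = 4
Min picks the child with the lowest value: E (value 4).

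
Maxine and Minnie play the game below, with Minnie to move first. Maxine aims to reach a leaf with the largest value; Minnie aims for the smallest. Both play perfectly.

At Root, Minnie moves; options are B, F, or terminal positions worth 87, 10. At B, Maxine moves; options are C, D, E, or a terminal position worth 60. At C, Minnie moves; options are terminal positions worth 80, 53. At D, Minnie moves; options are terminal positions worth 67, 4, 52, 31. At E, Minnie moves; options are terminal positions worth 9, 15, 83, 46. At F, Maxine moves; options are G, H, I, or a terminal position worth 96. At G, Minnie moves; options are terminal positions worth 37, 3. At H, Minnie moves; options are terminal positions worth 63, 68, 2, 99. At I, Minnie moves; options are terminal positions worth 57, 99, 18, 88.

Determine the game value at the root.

10

C (Minnie): min(80, 53) = 53
D (Minnie): min(67, 4, 52, 31) = 4
E (Minnie): min(9, 15, 83, 46) = 9
B (Maxine): max(53, 4, 9, 60) = 60
G (Minnie): min(37, 3) = 3
H (Minnie): min(63, 68, 2, 99) = 2
I (Minnie): min(57, 99, 18, 88) = 18
F (Maxine): max(3, 2, 18, 96) = 96
Root (Minnie): min(60, 96, 87, 10) = 10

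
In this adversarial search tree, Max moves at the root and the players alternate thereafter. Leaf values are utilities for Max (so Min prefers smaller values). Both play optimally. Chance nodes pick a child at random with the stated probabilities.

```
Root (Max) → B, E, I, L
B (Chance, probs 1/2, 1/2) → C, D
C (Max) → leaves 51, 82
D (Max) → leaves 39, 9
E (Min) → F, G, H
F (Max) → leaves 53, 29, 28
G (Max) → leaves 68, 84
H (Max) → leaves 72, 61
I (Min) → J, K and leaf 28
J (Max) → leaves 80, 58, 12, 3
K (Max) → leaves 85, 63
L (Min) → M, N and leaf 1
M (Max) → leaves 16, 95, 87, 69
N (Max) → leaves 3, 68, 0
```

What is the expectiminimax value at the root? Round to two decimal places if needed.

C (Max): max(51, 82) = 82
D (Max): max(39, 9) = 39
B (Chance): 1/2·82 + 1/2·39 = 60.5
F (Max): max(53, 29, 28) = 53
G (Max): max(68, 84) = 84
H (Max): max(72, 61) = 72
E (Min): min(53, 84, 72) = 53
J (Max): max(80, 58, 12, 3) = 80
K (Max): max(85, 63) = 85
I (Min): min(80, 85, 28) = 28
M (Max): max(16, 95, 87, 69) = 95
N (Max): max(3, 68, 0) = 68
L (Min): min(95, 68, 1) = 1
Root (Max): max(60.5, 53, 28, 1) = 60.5

60.5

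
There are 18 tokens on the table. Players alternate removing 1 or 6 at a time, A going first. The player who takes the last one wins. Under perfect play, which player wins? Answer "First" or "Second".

Second

Mark each pile size as W (mover wins) or L (mover loses):
i:   0  1  2  3  4  5  6  7  8  9 10 11 12 13 14 15 16 17 18
     L  W  L  W  L  W  W  L  W  L  W  L  W  W  L  W  L  W  L
Position 18 is L, so the second player wins.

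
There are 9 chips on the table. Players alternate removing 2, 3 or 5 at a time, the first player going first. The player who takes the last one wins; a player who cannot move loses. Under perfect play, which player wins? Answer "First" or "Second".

Positions where the player to move wins (W) vs loses (L):
i:   0  1  2  3  4  5  6  7  8  9
     L  L  W  W  W  W  W  L  L  W
Position 9 is W, so the first player wins.

First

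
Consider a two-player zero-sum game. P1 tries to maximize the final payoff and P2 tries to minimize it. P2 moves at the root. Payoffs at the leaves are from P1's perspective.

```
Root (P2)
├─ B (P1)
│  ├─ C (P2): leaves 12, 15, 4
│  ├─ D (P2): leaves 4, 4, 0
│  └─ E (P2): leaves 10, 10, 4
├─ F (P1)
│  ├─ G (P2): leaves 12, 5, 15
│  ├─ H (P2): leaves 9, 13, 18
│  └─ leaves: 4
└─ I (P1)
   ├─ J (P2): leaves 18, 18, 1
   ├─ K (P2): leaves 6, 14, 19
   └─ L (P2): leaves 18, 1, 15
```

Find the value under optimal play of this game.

4

C (P2): min(12, 15, 4) = 4
D (P2): min(4, 4, 0) = 0
E (P2): min(10, 10, 4) = 4
B (P1): max(4, 0, 4) = 4
G (P2): min(12, 5, 15) = 5
H (P2): min(9, 13, 18) = 9
F (P1): max(5, 9, 4) = 9
J (P2): min(18, 18, 1) = 1
K (P2): min(6, 14, 19) = 6
L (P2): min(18, 1, 15) = 1
I (P1): max(1, 6, 1) = 6
Root (P2): min(4, 9, 6) = 4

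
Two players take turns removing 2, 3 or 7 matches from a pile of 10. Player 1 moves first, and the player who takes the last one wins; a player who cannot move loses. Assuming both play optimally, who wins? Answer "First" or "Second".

Second

i:   0  1  2  3  4  5  6  7  8  9 10
     L  L  W  W  W  L  L  W  W  W  L
Position 10 is L, so the second player wins.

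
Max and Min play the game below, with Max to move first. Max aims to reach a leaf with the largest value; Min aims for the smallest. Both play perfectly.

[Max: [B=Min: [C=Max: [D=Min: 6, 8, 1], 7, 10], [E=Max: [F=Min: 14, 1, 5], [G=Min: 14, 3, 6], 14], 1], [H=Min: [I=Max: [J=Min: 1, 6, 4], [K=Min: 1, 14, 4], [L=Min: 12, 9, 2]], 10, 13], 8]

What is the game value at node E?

F: min(14, 1, 5) = 1
G: min(14, 3, 6) = 3
E: max(1, 3, 14) = 14

14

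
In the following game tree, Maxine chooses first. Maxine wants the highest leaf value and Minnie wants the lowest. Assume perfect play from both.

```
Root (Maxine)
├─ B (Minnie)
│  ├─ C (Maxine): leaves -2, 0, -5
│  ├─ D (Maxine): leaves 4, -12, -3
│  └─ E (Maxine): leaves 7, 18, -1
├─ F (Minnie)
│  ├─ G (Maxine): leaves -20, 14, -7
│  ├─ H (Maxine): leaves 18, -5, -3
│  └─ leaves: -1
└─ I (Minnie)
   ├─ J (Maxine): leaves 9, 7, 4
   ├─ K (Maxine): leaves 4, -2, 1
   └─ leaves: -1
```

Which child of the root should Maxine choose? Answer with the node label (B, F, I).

C (Maxine): max(-2, 0, -5) = 0
D (Maxine): max(4, -12, -3) = 4
E (Maxine): max(7, 18, -1) = 18
B (Minnie): min(0, 4, 18) = 0
G (Maxine): max(-20, 14, -7) = 14
H (Maxine): max(18, -5, -3) = 18
F (Minnie): min(14, 18, -1) = -1
J (Maxine): max(9, 7, 4) = 9
K (Maxine): max(4, -2, 1) = 4
I (Minnie): min(9, 4, -1) = -1
Root (Maxine): max(0, -1, -1) = 0
Maxine picks the child with the highest value: B (value 0).

B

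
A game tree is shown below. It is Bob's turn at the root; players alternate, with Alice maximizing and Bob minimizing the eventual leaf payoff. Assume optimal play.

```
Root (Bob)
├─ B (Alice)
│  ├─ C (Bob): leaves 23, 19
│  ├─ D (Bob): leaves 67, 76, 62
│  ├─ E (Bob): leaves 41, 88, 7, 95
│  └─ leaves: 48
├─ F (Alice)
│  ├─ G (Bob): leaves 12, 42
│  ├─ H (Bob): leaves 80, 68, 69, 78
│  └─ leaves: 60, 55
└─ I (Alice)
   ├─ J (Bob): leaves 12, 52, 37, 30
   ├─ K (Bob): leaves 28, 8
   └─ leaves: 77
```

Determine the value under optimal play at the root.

62

C (Bob): min(23, 19) = 19
D (Bob): min(67, 76, 62) = 62
E (Bob): min(41, 88, 7, 95) = 7
B (Alice): max(19, 62, 7, 48) = 62
G (Bob): min(12, 42) = 12
H (Bob): min(80, 68, 69, 78) = 68
F (Alice): max(12, 68, 60, 55) = 68
J (Bob): min(12, 52, 37, 30) = 12
K (Bob): min(28, 8) = 8
I (Alice): max(12, 8, 77) = 77
Root (Bob): min(62, 68, 77) = 62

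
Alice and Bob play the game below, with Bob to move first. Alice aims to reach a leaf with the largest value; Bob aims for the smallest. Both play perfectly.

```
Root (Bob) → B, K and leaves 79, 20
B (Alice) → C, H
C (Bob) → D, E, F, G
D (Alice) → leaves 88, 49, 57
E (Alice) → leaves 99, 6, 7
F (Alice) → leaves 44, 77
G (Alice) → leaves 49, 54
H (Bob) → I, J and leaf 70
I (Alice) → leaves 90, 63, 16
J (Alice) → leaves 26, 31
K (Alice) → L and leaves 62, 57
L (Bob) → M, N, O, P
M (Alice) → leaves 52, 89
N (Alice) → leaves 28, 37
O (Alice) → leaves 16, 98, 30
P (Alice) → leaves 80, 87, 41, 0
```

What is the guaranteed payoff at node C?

D: max(88, 49, 57) = 88
E: max(99, 6, 7) = 99
F: max(44, 77) = 77
G: max(49, 54) = 54
C: min(88, 99, 77, 54) = 54

54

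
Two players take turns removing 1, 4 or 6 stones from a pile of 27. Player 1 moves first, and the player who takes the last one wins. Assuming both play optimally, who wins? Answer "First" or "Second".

Positions where the player to move wins (W) vs loses (L):
i:   0  1  2  3  4  5  6  7  8  9 10 11 12 13 14 15 16 17 18 19 20 21 22 23 24 25 26 27
     L  W  L  W  W  L  W  L  W  W  L  W  L  W  W  L  W  L  W  W  L  W  L  W  W  L  W  L
Position 27 is L, so the second player wins.

Second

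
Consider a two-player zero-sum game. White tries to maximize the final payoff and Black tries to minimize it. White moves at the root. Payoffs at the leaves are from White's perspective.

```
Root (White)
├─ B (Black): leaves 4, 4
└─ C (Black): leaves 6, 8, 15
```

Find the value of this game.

6

B (Black): min(4, 4) = 4
C (Black): min(6, 8, 15) = 6
Root (White): max(4, 6) = 6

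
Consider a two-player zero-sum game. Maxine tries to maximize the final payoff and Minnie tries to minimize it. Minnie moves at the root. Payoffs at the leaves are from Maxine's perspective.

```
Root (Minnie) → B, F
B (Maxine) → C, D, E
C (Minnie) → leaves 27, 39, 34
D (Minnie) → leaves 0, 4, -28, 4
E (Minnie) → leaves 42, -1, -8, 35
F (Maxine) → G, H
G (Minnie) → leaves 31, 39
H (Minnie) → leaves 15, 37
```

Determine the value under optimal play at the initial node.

C (Minnie): min(27, 39, 34) = 27
D (Minnie): min(0, 4, -28, 4) = -28
E (Minnie): min(42, -1, -8, 35) = -8
B (Maxine): max(27, -28, -8) = 27
G (Minnie): min(31, 39) = 31
H (Minnie): min(15, 37) = 15
F (Maxine): max(31, 15) = 31
Root (Minnie): min(27, 31) = 27

27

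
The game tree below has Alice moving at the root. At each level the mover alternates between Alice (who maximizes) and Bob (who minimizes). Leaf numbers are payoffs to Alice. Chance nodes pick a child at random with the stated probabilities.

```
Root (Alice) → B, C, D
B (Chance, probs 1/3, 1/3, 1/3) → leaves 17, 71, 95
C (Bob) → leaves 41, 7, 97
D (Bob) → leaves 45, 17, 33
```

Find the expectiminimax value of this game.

61

B (Chance): 1/3·17 + 1/3·71 + 1/3·95 = 61
C (Bob): min(41, 7, 97) = 7
D (Bob): min(45, 17, 33) = 17
Root (Alice): max(61, 7, 17) = 61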